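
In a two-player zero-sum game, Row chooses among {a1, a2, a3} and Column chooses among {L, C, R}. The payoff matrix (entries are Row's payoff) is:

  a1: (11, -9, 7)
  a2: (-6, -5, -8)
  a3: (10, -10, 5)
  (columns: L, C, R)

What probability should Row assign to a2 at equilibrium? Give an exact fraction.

Row minima: a1 → -9, a2 → -8, a3 → -10; maximin = -8.
Column maxima: L → 11, C → -5, R → 7; minimax = -5.
-8 ≠ -5, so there is no saddle point; optimal play is mixed.
a3 is strictly dominated by a1, so Row never plays it.
L is strictly dominated by R (it gives Row strictly more in every row), so Column never plays it.
On the remaining 2×2 (a1, a2 vs C, R):
Let Row play a1 with probability p. Expected payoff against C: (-9)p + (-5)(1−p) = −4p − 5; against R: 7p + (-8)(1−p) = 15p − 8.
Setting these equal: −4p − 5 = 15p − 8 ⇒ −19p = -3 ⇒ p = 3/19, and the value is (-4)·(3/19) − 5 = -107/19.
For Column: with q = P(C), equating a1's and a2's payoffs gives −16q + 7 = 3q − 8 ⇒ q = 15/19.

16/19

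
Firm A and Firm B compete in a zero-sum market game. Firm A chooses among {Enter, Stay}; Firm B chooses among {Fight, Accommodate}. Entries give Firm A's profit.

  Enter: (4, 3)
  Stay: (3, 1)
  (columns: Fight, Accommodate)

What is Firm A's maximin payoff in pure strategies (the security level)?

Row minima: Enter → 3, Stay → 1.
The best of these is 3.

3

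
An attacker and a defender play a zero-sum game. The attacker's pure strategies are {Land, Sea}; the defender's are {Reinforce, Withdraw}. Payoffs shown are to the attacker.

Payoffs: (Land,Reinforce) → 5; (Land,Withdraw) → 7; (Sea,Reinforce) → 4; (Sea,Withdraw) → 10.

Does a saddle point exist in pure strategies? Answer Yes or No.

Yes

Row minima: Land → 5, Sea → 4; maximin = 5.
Column maxima: Reinforce → 5, Withdraw → 10; minimax = 5.
maximin = minimax = 5, so a saddle point exists.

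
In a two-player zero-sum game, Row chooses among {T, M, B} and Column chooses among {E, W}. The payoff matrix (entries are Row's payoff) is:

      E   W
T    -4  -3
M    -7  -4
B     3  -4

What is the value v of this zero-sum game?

-25/8

Row minima: T → -4, M → -7, B → -4; maximin = -4.
Column maxima: E → 3, W → -3; minimax = -3.
-4 ≠ -3, so there is no saddle point; optimal play is mixed.
M is strictly dominated by T, so Row never plays it.
On the remaining 2×2 (T, B vs E, W):
Let Row play T with probability p. Expected payoff against E: (-4)p + 3(1−p) = −7p + 3; against W: (-3)p + (-4)(1−p) = p − 4.
Setting these equal: −7p + 3 = p − 4 ⇒ −8p = -7 ⇒ p = 7/8, and the value is (-7)·(7/8) + 3 = -25/8.
For Column: with q = P(E), equating T's and B's payoffs gives −q − 3 = 7q − 4 ⇒ q = 1/8.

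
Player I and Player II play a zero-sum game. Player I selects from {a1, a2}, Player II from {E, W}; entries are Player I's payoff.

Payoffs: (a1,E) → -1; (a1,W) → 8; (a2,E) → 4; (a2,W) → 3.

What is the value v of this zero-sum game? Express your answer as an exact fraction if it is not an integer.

Row minima: a1 → -1, a2 → 3; maximin = 3.
Column maxima: E → 4, W → 8; minimax = 4.
3 ≠ 4, so there is no saddle point; optimal play is mixed.
Let Player I play a1 with probability p. Expected payoff against E: (-1)p + 4(1−p) = −5p + 4; against W: 8p + 3(1−p) = 5p + 3.
Setting these equal: −5p + 4 = 5p + 3 ⇒ −10p = -1 ⇒ p = 1/10, and the value is (-5)·(1/10) + 4 = 7/2.
For Player II: with q = P(E), equating a1's and a2's payoffs gives −9q + 8 = q + 3 ⇒ q = 1/2.

7/2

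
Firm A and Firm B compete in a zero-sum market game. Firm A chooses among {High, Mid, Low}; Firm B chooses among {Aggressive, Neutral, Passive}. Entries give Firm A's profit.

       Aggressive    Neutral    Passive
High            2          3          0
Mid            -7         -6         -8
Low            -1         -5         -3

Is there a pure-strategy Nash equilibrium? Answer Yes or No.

Yes

Row minima: High → 0, Mid → -8, Low → -5; maximin = 0.
Column maxima: Aggressive → 2, Neutral → 3, Passive → 0; minimax = 0.
maximin = minimax = 0, so a saddle point exists.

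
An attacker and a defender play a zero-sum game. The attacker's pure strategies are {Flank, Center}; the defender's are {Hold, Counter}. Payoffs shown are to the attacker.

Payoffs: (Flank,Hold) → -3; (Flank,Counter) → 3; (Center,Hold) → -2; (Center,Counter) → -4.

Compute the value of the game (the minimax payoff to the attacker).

Row minima: Flank → -3, Center → -4; maximin = -3.
Column maxima: Hold → -2, Counter → 3; minimax = -2.
-3 ≠ -2, so there is no saddle point; optimal play is mixed.
Let the attacker play Flank with probability p. Expected payoff against Hold: (-3)p + (-2)(1−p) = −p − 2; against Counter: 3p + (-4)(1−p) = 7p − 4.
Setting these equal: −p − 2 = 7p − 4 ⇒ −8p = -2 ⇒ p = 1/4, and the value is (-1)·(1/4) − 2 = -9/4.
For the defender: with q = P(Hold), equating Flank's and Center's payoffs gives −6q + 3 = 2q − 4 ⇒ q = 7/8.

-9/4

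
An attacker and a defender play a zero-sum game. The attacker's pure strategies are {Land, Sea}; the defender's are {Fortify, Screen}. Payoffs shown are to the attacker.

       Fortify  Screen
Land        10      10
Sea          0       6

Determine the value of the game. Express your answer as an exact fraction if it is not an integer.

Row minima: Land → 10, Sea → 0; maximin = 10.
Column maxima: Fortify → 10, Screen → 10; minimax = 10.
Since maximin = minimax = 10, there is a saddle point and the value is 10.

10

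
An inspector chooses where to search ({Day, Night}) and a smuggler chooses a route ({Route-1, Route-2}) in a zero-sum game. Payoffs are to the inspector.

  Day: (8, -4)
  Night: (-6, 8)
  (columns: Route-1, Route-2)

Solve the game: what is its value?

Row minima: Day → -4, Night → -6; maximin = -4.
Column maxima: Route-1 → 8, Route-2 → 8; minimax = 8.
-4 ≠ 8, so there is no saddle point; optimal play is mixed.
Let the inspector play Day with probability p. Expected payoff against Route-1: 8p + (-6)(1−p) = 14p − 6; against Route-2: (-4)p + 8(1−p) = −12p + 8.
Setting these equal: 14p − 6 = −12p + 8 ⇒ 26p = 14 ⇒ p = 7/13, and the value is (14)·(7/13) − 6 = 20/13.
For the smuggler: with q = P(Route-1), equating Day's and Night's payoffs gives 12q − 4 = −14q + 8 ⇒ q = 6/13.

20/13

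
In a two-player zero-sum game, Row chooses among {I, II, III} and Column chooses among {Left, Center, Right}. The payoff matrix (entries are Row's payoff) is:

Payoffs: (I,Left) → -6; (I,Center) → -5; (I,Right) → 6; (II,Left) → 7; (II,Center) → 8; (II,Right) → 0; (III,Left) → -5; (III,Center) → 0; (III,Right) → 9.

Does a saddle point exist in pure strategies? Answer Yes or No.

No

Row minima: I → -6, II → 0, III → -5; maximin = 0.
Column maxima: Left → 7, Center → 8, Right → 9; minimax = 7.
0 ≠ 7, so no pure-strategy equilibrium exists.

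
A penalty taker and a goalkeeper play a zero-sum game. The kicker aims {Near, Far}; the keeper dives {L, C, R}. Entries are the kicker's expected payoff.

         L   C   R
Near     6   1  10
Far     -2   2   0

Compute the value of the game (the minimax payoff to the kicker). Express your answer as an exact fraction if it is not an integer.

14/9

Row minima: Near → 1, Far → -2; maximin = 1.
Column maxima: L → 6, C → 2, R → 10; minimax = 2.
1 ≠ 2, so there is no saddle point; optimal play is mixed.
R is strictly dominated by L (it gives the kicker strictly more in every row), so the keeper never plays it.
On the remaining 2×2 (Near, Far vs L, C):
Let the kicker play Near with probability p. Expected payoff against L: 6p + (-2)(1−p) = 8p − 2; against C: 1p + 2(1−p) = −p + 2.
Setting these equal: 8p − 2 = −p + 2 ⇒ 9p = 4 ⇒ p = 4/9, and the value is (8)·(4/9) − 2 = 14/9.
For the keeper: with q = P(L), equating Near's and Far's payoffs gives 5q + 1 = −4q + 2 ⇒ q = 1/9.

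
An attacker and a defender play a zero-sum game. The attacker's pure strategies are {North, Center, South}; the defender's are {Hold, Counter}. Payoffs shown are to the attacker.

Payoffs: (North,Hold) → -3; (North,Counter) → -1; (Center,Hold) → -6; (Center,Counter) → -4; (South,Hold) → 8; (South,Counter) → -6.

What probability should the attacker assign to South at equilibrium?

Row minima: North → -3, Center → -6, South → -6; maximin = -3.
Column maxima: Hold → 8, Counter → -1; minimax = -1.
-3 ≠ -1, so there is no saddle point; optimal play is mixed.
Center is strictly dominated by North, so the attacker never plays it.
On the remaining 2×2 (North, South vs Hold, Counter):
Let the attacker play North with probability p. Expected payoff against Hold: (-3)p + 8(1−p) = −11p + 8; against Counter: (-1)p + (-6)(1−p) = 5p − 6.
Setting these equal: −11p + 8 = 5p − 6 ⇒ −16p = -14 ⇒ p = 7/8, and the value is (-11)·(7/8) + 8 = -13/8.
For the defender: with q = P(Hold), equating North's and South's payoffs gives −2q − 1 = 14q − 6 ⇒ q = 5/16.

1/8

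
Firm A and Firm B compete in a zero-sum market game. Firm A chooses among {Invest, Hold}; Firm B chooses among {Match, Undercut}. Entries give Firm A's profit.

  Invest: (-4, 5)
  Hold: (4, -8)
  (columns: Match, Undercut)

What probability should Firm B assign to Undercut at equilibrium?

Row minima: Invest → -4, Hold → -8; maximin = -4.
Column maxima: Match → 4, Undercut → 5; minimax = 4.
-4 ≠ 4, so there is no saddle point; optimal play is mixed.
Let Firm A play Invest with probability p. Expected payoff against Match: (-4)p + 4(1−p) = −8p + 4; against Undercut: 5p + (-8)(1−p) = 13p − 8.
Setting these equal: −8p + 4 = 13p − 8 ⇒ −21p = -12 ⇒ p = 4/7, and the value is (-8)·(4/7) + 4 = -4/7.
For Firm B: with q = P(Match), equating Invest's and Hold's payoffs gives −9q + 5 = 12q − 8 ⇒ q = 13/21.

8/21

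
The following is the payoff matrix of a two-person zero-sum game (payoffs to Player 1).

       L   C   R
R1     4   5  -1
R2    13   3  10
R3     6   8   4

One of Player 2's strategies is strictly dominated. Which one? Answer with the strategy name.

R holds Player 1's payoff strictly below L in every row: -1 < 4, 10 < 13, 4 < 6.
So L is strictly dominated for Player 2.

L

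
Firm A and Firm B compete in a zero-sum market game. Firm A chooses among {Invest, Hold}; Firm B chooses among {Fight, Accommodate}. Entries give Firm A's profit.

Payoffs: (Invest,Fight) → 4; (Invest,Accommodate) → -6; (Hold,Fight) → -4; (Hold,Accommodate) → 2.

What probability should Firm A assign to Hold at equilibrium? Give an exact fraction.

Row minima: Invest → -6, Hold → -4; maximin = -4.
Column maxima: Fight → 4, Accommodate → 2; minimax = 2.
-4 ≠ 2, so there is no saddle point; optimal play is mixed.
Let Firm A play Invest with probability p. Expected payoff against Fight: 4p + (-4)(1−p) = 8p − 4; against Accommodate: (-6)p + 2(1−p) = −8p + 2.
Setting these equal: 8p − 4 = −8p + 2 ⇒ 16p = 6 ⇒ p = 3/8, and the value is (8)·(3/8) − 4 = -1.
For Firm B: with q = P(Fight), equating Invest's and Hold's payoffs gives 10q − 6 = −6q + 2 ⇒ q = 1/2.

5/8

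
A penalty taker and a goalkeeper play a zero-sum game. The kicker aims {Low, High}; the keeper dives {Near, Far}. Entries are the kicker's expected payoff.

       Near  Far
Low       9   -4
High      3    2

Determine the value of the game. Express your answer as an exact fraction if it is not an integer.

2

Row minima: Low → -4, High → 2; maximin = 2.
Column maxima: Near → 9, Far → 2; minimax = 2.
Since maximin = minimax = 2, there is a saddle point and the value is 2.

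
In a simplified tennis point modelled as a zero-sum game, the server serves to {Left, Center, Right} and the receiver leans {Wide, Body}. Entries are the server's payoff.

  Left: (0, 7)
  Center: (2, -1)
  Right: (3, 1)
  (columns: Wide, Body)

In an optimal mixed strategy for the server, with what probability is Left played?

Row minima: Left → 0, Center → -1, Right → 1; maximin = 1.
Column maxima: Wide → 3, Body → 7; minimax = 3.
1 ≠ 3, so there is no saddle point; optimal play is mixed.
Center is strictly dominated by Right, so the server never plays it.
On the remaining 2×2 (Left, Right vs Wide, Body):
Let the server play Left with probability p. Expected payoff against Wide: 0p + 3(1−p) = −3p + 3; against Body: 7p + 1(1−p) = 6p + 1.
Setting these equal: −3p + 3 = 6p + 1 ⇒ −9p = -2 ⇒ p = 2/9, and the value is (-3)·(2/9) + 3 = 7/3.
For the receiver: with q = P(Wide), equating Left's and Right's payoffs gives −7q + 7 = 2q + 1 ⇒ q = 2/3.

2/9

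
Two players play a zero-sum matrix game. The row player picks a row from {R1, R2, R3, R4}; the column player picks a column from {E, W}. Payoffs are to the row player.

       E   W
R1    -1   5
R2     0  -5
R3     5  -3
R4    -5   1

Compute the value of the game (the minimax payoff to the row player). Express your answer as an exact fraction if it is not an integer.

11/7

Row minima: R1 → -1, R2 → -5, R3 → -3, R4 → -5; maximin = -1.
Column maxima: E → 5, W → 5; minimax = 5.
-1 ≠ 5, so there is no saddle point; optimal play is mixed.
R2 is strictly dominated by R3, so the row player never plays it.
R4 is strictly dominated by R1, so the row player never plays it.
On the remaining 2×2 (R1, R3 vs E, W):
Let the row player play R1 with probability p. Expected payoff against E: (-1)p + 5(1−p) = −6p + 5; against W: 5p + (-3)(1−p) = 8p − 3.
Setting these equal: −6p + 5 = 8p − 3 ⇒ −14p = -8 ⇒ p = 4/7, and the value is (-6)·(4/7) + 5 = 11/7.
For the column player: with q = P(E), equating R1's and R3's payoffs gives −6q + 5 = 8q − 3 ⇒ q = 4/7.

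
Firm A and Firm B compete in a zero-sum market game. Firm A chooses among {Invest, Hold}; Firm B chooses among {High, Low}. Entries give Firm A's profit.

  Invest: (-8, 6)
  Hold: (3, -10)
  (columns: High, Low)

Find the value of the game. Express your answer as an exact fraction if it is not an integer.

-62/27

Row minima: Invest → -8, Hold → -10; maximin = -8.
Column maxima: High → 3, Low → 6; minimax = 3.
-8 ≠ 3, so there is no saddle point; optimal play is mixed.
Let Firm A play Invest with probability p. Expected payoff against High: (-8)p + 3(1−p) = −11p + 3; against Low: 6p + (-10)(1−p) = 16p − 10.
Setting these equal: −11p + 3 = 16p − 10 ⇒ −27p = -13 ⇒ p = 13/27, and the value is (-11)·(13/27) + 3 = -62/27.
For Firm B: with q = P(High), equating Invest's and Hold's payoffs gives −14q + 6 = 13q − 10 ⇒ q = 16/27.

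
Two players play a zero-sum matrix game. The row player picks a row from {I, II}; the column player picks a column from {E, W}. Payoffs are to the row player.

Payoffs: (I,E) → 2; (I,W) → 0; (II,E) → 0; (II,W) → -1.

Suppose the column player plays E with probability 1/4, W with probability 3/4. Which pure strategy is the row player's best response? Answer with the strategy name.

Expected payoff of I: (1/4)·2 + (3/4)·0 = 1/2.
Expected payoff of II: (1/4)·0 + (3/4)·(-1) = -3/4.
The largest is 1/2, so the row player's best response is I.

I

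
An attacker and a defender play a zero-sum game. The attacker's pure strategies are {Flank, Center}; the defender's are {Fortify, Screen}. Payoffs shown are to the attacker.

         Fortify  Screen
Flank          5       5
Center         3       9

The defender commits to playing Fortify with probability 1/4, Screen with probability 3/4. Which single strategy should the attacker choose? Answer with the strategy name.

Expected payoff of Flank: (1/4)·5 + (3/4)·5 = 5.
Expected payoff of Center: (1/4)·3 + (3/4)·9 = 15/2.
The largest is 15/2, so the attacker's best response is Center.

Center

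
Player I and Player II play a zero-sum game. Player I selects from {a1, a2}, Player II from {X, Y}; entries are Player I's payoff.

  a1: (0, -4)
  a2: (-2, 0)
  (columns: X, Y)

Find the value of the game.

-4/3

Row minima: a1 → -4, a2 → -2; maximin = -2.
Column maxima: X → 0, Y → 0; minimax = 0.
-2 ≠ 0, so there is no saddle point; optimal play is mixed.
Let Player I play a1 with probability p. Expected payoff against X: 0p + (-2)(1−p) = 2p − 2; against Y: (-4)p + 0(1−p) = −4p.
Setting these equal: 2p − 2 = −4p ⇒ 6p = 2 ⇒ p = 1/3, and the value is (2)·(1/3) − 2 = -4/3.
For Player II: with q = P(X), equating a1's and a2's payoffs gives 4q − 4 = −2q ⇒ q = 2/3.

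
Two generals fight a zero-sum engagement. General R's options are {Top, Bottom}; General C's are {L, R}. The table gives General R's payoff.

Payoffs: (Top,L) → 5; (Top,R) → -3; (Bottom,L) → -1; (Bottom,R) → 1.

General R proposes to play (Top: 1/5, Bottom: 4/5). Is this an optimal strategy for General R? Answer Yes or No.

Yes

Against L this mix gives (1/5)·5 + (4/5)·(-1) = 1/5.
Against R this mix gives (1/5)·(-3) + (4/5)·1 = 1/5.
All of General C's active replies (L, R) yield 1/5, and no column does worse for General R. The mix makes General C indifferent and guarantees 1/5, so it is optimal.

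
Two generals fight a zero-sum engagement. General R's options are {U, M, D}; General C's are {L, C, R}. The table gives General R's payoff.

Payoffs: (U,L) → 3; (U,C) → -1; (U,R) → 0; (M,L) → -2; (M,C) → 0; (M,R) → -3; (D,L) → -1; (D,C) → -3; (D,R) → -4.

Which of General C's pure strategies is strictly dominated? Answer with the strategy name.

L

R holds General R's payoff strictly below L in every row: 0 < 3, -3 < -2, -4 < -1.
So L is strictly dominated for General C.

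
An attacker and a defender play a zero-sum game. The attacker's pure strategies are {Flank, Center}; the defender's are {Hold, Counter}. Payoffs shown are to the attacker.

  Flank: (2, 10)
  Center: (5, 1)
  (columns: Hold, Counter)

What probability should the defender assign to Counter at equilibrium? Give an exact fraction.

Row minima: Flank → 2, Center → 1; maximin = 2.
Column maxima: Hold → 5, Counter → 10; minimax = 5.
2 ≠ 5, so there is no saddle point; optimal play is mixed.
Let the attacker play Flank with probability p. Expected payoff against Hold: 2p + 5(1−p) = −3p + 5; against Counter: 10p + 1(1−p) = 9p + 1.
Setting these equal: −3p + 5 = 9p + 1 ⇒ −12p = -4 ⇒ p = 1/3, and the value is (-3)·(1/3) + 5 = 4.
For the defender: with q = P(Hold), equating Flank's and Center's payoffs gives −8q + 10 = 4q + 1 ⇒ q = 3/4.

1/4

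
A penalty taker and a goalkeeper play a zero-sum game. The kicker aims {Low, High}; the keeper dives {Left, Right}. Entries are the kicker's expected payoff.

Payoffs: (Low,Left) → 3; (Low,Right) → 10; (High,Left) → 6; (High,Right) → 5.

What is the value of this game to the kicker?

45/8

Row minima: Low → 3, High → 5; maximin = 5.
Column maxima: Left → 6, Right → 10; minimax = 6.
5 ≠ 6, so there is no saddle point; optimal play is mixed.
Let the kicker play Low with probability p. Expected payoff against Left: 3p + 6(1−p) = −3p + 6; against Right: 10p + 5(1−p) = 5p + 5.
Setting these equal: −3p + 6 = 5p + 5 ⇒ −8p = -1 ⇒ p = 1/8, and the value is (-3)·(1/8) + 6 = 45/8.
For the keeper: with q = P(Left), equating Low's and High's payoffs gives −7q + 10 = q + 5 ⇒ q = 5/8.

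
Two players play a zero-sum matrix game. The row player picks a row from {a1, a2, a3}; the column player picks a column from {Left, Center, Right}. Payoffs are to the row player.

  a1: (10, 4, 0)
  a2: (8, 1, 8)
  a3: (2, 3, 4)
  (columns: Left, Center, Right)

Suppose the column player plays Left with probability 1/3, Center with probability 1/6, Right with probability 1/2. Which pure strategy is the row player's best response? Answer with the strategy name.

Expected payoff of a1: (1/3)·10 + (1/6)·4 + (1/2)·0 = 4.
Expected payoff of a2: (1/3)·8 + (1/6)·1 + (1/2)·8 = 41/6.
Expected payoff of a3: (1/3)·2 + (1/6)·3 + (1/2)·4 = 19/6.
The largest is 41/6, so the row player's best response is a2.

a2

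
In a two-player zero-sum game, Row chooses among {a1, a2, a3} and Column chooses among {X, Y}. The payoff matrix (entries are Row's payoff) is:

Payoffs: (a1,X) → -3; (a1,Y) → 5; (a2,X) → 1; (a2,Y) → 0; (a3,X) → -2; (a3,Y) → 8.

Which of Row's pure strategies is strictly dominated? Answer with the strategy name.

a1

a3 gives a strictly higher payoff than a1 against every column: -2 > -3, 8 > 5.
So a1 is strictly dominated and Row never plays it.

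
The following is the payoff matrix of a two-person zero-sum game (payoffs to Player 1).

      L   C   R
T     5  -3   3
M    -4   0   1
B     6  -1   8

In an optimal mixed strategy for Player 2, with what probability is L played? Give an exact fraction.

Row minima: T → -3, M → -4, B → -1; maximin = -1.
Column maxima: L → 6, C → 0, R → 8; minimax = 0.
-1 ≠ 0, so there is no saddle point; optimal play is mixed.
T is strictly dominated by B, so Player 1 never plays it.
With T eliminated, R is strictly dominated by L (it gives Player 1 strictly more in every remaining row), so Player 2 never plays it.
On the remaining 2×2 (M, B vs L, C):
Let Player 1 play M with probability p. Expected payoff against L: (-4)p + 6(1−p) = −10p + 6; against C: 0p + (-1)(1−p) = p − 1.
Setting these equal: −10p + 6 = p − 1 ⇒ −11p = -7 ⇒ p = 7/11, and the value is (-10)·(7/11) + 6 = -4/11.
For Player 2: with q = P(L), equating M's and B's payoffs gives −4q = 7q − 1 ⇒ q = 1/11.

1/11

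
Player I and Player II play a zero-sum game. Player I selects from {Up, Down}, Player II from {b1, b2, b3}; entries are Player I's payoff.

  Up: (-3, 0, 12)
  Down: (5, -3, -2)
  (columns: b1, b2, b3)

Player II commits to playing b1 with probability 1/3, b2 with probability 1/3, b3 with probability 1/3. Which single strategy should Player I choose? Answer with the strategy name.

Expected payoff of Up: (1/3)·(-3) + (1/3)·0 + (1/3)·12 = 3.
Expected payoff of Down: (1/3)·5 + (1/3)·(-3) + (1/3)·(-2) = 0.
The largest is 3, so Player I's best response is Up.

Up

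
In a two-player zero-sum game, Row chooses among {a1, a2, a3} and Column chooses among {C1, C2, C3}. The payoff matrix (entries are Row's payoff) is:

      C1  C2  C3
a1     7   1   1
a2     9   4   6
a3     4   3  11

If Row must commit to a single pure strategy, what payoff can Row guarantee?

4

Row minima: a1 → 1, a2 → 4, a3 → 3.
The best of these is 4.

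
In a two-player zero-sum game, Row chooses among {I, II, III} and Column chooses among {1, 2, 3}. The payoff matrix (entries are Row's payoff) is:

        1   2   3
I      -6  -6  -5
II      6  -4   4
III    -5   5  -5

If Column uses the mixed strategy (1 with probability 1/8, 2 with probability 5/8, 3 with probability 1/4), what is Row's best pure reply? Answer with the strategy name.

Expected payoff of I: (1/8)·(-6) + (5/8)·(-6) + (1/4)·(-5) = -23/4.
Expected payoff of II: (1/8)·6 + (5/8)·(-4) + (1/4)·4 = -3/4.
Expected payoff of III: (1/8)·(-5) + (5/8)·5 + (1/4)·(-5) = 5/4.
The largest is 5/4, so Row's best response is III.

III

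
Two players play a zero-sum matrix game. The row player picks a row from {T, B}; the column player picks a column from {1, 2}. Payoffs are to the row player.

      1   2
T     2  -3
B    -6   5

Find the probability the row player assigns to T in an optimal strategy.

Row minima: T → -3, B → -6; maximin = -3.
Column maxima: 1 → 2, 2 → 5; minimax = 2.
-3 ≠ 2, so there is no saddle point; optimal play is mixed.
Let the row player play T with probability p. Expected payoff against 1: 2p + (-6)(1−p) = 8p − 6; against 2: (-3)p + 5(1−p) = −8p + 5.
Setting these equal: 8p − 6 = −8p + 5 ⇒ 16p = 11 ⇒ p = 11/16, and the value is (8)·(11/16) − 6 = -1/2.
For the column player: with q = P(1), equating T's and B's payoffs gives 5q − 3 = −11q + 5 ⇒ q = 1/2.

11/16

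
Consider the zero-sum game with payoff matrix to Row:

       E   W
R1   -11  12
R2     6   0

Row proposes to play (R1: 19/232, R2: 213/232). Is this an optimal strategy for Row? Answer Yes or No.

Against E this mix gives (19/232)·(-11) + (213/232)·6 = 1069/232.
Against W this mix gives (19/232)·12 + (213/232)·0 = 57/58.
Column will play W, holding Row to 57/58. Shifting weight toward the row that does better against W would raise this floor (the equalizing mix achieves 72/29 against both W and E), so the proposed strategy is not optimal.

No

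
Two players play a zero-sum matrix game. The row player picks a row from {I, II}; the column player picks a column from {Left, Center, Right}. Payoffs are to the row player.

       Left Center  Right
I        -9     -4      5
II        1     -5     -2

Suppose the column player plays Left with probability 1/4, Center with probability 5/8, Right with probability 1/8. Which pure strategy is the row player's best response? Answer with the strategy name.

Expected payoff of I: (1/4)·(-9) + (5/8)·(-4) + (1/8)·5 = -33/8.
Expected payoff of II: (1/4)·1 + (5/8)·(-5) + (1/8)·(-2) = -25/8.
The largest is -25/8, so the row player's best response is II.

II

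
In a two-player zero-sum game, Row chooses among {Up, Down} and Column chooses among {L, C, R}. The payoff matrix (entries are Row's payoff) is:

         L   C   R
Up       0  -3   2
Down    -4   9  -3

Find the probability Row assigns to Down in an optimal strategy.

Row minima: Up → -3, Down → -4; maximin = -3.
Column maxima: L → 0, C → 9, R → 2; minimax = 0.
-3 ≠ 0, so there is no saddle point; optimal play is mixed.
R is strictly dominated by L (it gives Row strictly more in every row), so Column never plays it.
On the remaining 2×2 (Up, Down vs L, C):
Let Row play Up with probability p. Expected payoff against L: 0p + (-4)(1−p) = 4p − 4; against C: (-3)p + 9(1−p) = −12p + 9.
Setting these equal: 4p − 4 = −12p + 9 ⇒ 16p = 13 ⇒ p = 13/16, and the value is (4)·(13/16) − 4 = -3/4.
For Column: with q = P(L), equating Up's and Down's payoffs gives 3q − 3 = −13q + 9 ⇒ q = 3/4.

3/16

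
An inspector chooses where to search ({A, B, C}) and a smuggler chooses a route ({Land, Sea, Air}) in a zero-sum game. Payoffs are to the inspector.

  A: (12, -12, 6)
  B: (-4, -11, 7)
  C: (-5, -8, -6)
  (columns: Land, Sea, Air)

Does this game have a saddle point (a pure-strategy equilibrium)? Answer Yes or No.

Yes

Row minima: A → -12, B → -11, C → -8; maximin = -8.
Column maxima: Land → 12, Sea → -8, Air → 7; minimax = -8.
maximin = minimax = -8, so a saddle point exists.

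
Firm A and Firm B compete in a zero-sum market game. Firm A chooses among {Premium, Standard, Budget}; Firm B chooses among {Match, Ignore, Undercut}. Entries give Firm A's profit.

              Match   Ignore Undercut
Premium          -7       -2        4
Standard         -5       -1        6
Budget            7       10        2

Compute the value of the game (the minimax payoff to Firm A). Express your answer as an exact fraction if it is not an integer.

Row minima: Premium → -7, Standard → -5, Budget → 2; maximin = 2.
Column maxima: Match → 7, Ignore → 10, Undercut → 6; minimax = 6.
2 ≠ 6, so there is no saddle point; optimal play is mixed.
Premium is strictly dominated by Standard, so Firm A never plays it.
Ignore is strictly dominated by Match (it gives Firm A strictly more in every row), so Firm B never plays it.
On the remaining 2×2 (Standard, Budget vs Match, Undercut):
Let Firm A play Standard with probability p. Expected payoff against Match: (-5)p + 7(1−p) = −12p + 7; against Undercut: 6p + 2(1−p) = 4p + 2.
Setting these equal: −12p + 7 = 4p + 2 ⇒ −16p = -5 ⇒ p = 5/16, and the value is (-12)·(5/16) + 7 = 13/4.
For Firm B: with q = P(Match), equating Standard's and Budget's payoffs gives −11q + 6 = 5q + 2 ⇒ q = 1/4.

13/4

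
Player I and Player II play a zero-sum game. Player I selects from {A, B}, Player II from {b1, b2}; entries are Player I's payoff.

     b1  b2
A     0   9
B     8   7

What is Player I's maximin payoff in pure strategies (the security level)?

Row minima: A → 0, B → 7.
The best of these is 7.

7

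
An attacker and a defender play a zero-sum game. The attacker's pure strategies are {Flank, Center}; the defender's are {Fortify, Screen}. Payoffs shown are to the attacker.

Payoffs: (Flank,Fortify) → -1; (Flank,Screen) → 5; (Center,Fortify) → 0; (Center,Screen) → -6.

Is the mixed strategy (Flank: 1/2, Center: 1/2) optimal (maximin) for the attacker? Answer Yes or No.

Against Fortify this mix gives (1/2)·(-1) + (1/2)·0 = -1/2.
Against Screen this mix gives (1/2)·5 + (1/2)·(-6) = -1/2.
All of the defender's active replies (Fortify, Screen) yield -1/2, and no column does worse for the attacker. The mix makes the defender indifferent and guarantees -1/2, so it is optimal.

Yes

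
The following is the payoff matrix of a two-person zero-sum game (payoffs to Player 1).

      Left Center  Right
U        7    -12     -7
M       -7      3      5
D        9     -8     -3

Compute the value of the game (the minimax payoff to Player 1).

-29/27

Row minima: U → -12, M → -7, D → -8; maximin = -7.
Column maxima: Left → 9, Center → 3, Right → 5; minimax = 3.
-7 ≠ 3, so there is no saddle point; optimal play is mixed.
U is strictly dominated by D, so Player 1 never plays it.
Right is strictly dominated by Center (it gives Player 1 strictly more in every row), so Player 2 never plays it.
On the remaining 2×2 (M, D vs Left, Center):
Let Player 1 play M with probability p. Expected payoff against Left: (-7)p + 9(1−p) = −16p + 9; against Center: 3p + (-8)(1−p) = 11p − 8.
Setting these equal: −16p + 9 = 11p − 8 ⇒ −27p = -17 ⇒ p = 17/27, and the value is (-16)·(17/27) + 9 = -29/27.
For Player 2: with q = P(Left), equating M's and D's payoffs gives −10q + 3 = 17q − 8 ⇒ q = 11/27.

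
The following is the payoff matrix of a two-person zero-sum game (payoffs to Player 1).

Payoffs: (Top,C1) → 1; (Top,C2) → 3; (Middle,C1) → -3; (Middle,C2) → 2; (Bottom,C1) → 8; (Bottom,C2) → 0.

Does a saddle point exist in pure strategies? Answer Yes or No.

No

Row minima: Top → 1, Middle → -3, Bottom → 0; maximin = 1.
Column maxima: C1 → 8, C2 → 3; minimax = 3.
1 ≠ 3, so no pure-strategy equilibrium exists.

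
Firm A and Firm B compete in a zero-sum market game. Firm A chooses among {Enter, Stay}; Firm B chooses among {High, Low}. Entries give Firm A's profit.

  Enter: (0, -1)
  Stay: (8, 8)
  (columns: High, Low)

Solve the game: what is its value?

Row minima: Enter → -1, Stay → 8; maximin = 8.
Column maxima: High → 8, Low → 8; minimax = 8.
Since maximin = minimax = 8, there is a saddle point and the value is 8.

8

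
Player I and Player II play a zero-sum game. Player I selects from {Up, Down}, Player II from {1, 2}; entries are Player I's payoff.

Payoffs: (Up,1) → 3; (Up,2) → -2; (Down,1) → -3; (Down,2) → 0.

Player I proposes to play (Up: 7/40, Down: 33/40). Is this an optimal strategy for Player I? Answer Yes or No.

No

Against 1 this mix gives (7/40)·3 + (33/40)·(-3) = -39/20.
Against 2 this mix gives (7/40)·(-2) + (33/40)·0 = -7/20.
Player II will play 1, holding Player I to -39/20. Shifting weight toward the row that does better against 1 would raise this floor (the equalizing mix achieves -3/4 against both 1 and 2), so the proposed strategy is not optimal.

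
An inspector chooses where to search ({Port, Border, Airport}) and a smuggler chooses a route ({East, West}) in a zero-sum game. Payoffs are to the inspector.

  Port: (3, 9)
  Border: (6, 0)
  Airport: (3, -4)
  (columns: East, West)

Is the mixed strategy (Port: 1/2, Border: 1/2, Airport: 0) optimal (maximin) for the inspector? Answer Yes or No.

Yes

Against East this mix gives (1/2)·3 + (1/2)·6 = 9/2.
Against West this mix gives (1/2)·9 + (1/2)·0 = 9/2.
All of the smuggler's active replies (East, West) yield 9/2, and no column does worse for the inspector. The mix makes the smuggler indifferent and guarantees 9/2, so it is optimal.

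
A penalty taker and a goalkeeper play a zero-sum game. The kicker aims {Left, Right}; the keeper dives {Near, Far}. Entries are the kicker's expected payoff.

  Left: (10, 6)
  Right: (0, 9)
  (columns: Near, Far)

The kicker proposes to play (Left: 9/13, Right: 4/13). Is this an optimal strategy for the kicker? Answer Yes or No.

Yes

Against Near this mix gives (9/13)·10 + (4/13)·0 = 90/13.
Against Far this mix gives (9/13)·6 + (4/13)·9 = 90/13.
All of the keeper's active replies (Near, Far) yield 90/13, and no column does worse for the kicker. The mix makes the keeper indifferent and guarantees 90/13, so it is optimal.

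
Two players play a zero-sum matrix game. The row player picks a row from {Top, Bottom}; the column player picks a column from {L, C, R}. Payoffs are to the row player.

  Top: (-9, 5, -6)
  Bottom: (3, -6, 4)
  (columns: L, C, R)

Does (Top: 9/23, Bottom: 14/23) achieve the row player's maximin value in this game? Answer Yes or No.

Yes

Against L this mix gives (9/23)·(-9) + (14/23)·3 = -39/23.
Against C this mix gives (9/23)·5 + (14/23)·(-6) = -39/23.
Against R this mix gives (9/23)·(-6) + (14/23)·4 = 2/23.
All of the column player's active replies (L, C) yield -39/23, and no column does worse for the row player. The mix makes the column player indifferent and guarantees -39/23, so it is optimal.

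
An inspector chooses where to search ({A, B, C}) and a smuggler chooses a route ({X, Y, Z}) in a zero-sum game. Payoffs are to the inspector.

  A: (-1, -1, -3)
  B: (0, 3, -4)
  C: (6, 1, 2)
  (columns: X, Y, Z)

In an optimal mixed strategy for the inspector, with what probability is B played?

1/8

Row minima: A → -3, B → -4, C → 1; maximin = 1.
Column maxima: X → 6, Y → 3, Z → 2; minimax = 2.
1 ≠ 2, so there is no saddle point; optimal play is mixed.
A is strictly dominated by C, so the inspector never plays it.
X is strictly dominated by Z (it gives the inspector strictly more in every row), so the smuggler never plays it.
On the remaining 2×2 (B, C vs Y, Z):
Let the inspector play B with probability p. Expected payoff against Y: 3p + 1(1−p) = 2p + 1; against Z: (-4)p + 2(1−p) = −6p + 2.
Setting these equal: 2p + 1 = −6p + 2 ⇒ 8p = 1 ⇒ p = 1/8, and the value is (2)·(1/8) + 1 = 5/4.
For the smuggler: with q = P(Y), equating B's and C's payoffs gives 7q − 4 = −q + 2 ⇒ q = 3/4.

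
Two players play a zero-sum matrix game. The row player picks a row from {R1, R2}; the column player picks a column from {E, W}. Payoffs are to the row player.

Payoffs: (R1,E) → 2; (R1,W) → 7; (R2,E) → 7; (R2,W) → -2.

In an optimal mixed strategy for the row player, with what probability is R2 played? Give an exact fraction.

Row minima: R1 → 2, R2 → -2; maximin = 2.
Column maxima: E → 7, W → 7; minimax = 7.
2 ≠ 7, so there is no saddle point; optimal play is mixed.
Let the row player play R1 with probability p. Expected payoff against E: 2p + 7(1−p) = −5p + 7; against W: 7p + (-2)(1−p) = 9p − 2.
Setting these equal: −5p + 7 = 9p − 2 ⇒ −14p = -9 ⇒ p = 9/14, and the value is (-5)·(9/14) + 7 = 53/14.
For the column player: with q = P(E), equating R1's and R2's payoffs gives −5q + 7 = 9q − 2 ⇒ q = 9/14.

5/14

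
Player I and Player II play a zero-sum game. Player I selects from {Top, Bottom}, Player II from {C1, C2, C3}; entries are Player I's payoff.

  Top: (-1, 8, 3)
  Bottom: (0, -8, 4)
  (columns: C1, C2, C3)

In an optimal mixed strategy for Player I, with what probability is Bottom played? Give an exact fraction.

9/17

Row minima: Top → -1, Bottom → -8; maximin = -1.
Column maxima: C1 → 0, C2 → 8, C3 → 4; minimax = 0.
-1 ≠ 0, so there is no saddle point; optimal play is mixed.
C3 is strictly dominated by C1 (it gives Player I strictly more in every row), so Player II never plays it.
On the remaining 2×2 (Top, Bottom vs C1, C2):
Let Player I play Top with probability p. Expected payoff against C1: (-1)p + 0(1−p) = −p; against C2: 8p + (-8)(1−p) = 16p − 8.
Setting these equal: −p = 16p − 8 ⇒ −17p = -8 ⇒ p = 8/17, and the value is (-1)·(8/17) = -8/17.
For Player II: with q = P(C1), equating Top's and Bottom's payoffs gives −9q + 8 = 8q − 8 ⇒ q = 16/17.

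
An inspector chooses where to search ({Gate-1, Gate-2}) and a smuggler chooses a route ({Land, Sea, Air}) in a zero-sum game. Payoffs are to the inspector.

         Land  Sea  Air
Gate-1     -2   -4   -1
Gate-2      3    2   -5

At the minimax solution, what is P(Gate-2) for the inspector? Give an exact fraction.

Row minima: Gate-1 → -4, Gate-2 → -5; maximin = -4.
Column maxima: Land → 3, Sea → 2, Air → -1; minimax = -1.
-4 ≠ -1, so there is no saddle point; optimal play is mixed.
Land is strictly dominated by Sea (it gives the inspector strictly more in every row), so the smuggler never plays it.
On the remaining 2×2 (Gate-1, Gate-2 vs Sea, Air):
Let the inspector play Gate-1 with probability p. Expected payoff against Sea: (-4)p + 2(1−p) = −6p + 2; against Air: (-1)p + (-5)(1−p) = 4p − 5.
Setting these equal: −6p + 2 = 4p − 5 ⇒ −10p = -7 ⇒ p = 7/10, and the value is (-6)·(7/10) + 2 = -11/5.
For the smuggler: with q = P(Sea), equating Gate-1's and Gate-2's payoffs gives −3q − 1 = 7q − 5 ⇒ q = 2/5.

3/10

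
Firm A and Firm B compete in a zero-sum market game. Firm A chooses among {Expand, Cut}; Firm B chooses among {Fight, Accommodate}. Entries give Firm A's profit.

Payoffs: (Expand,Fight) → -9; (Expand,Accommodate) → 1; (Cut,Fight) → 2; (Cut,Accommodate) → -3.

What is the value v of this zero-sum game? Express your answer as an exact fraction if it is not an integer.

-5/3

Row minima: Expand → -9, Cut → -3; maximin = -3.
Column maxima: Fight → 2, Accommodate → 1; minimax = 1.
-3 ≠ 1, so there is no saddle point; optimal play is mixed.
Let Firm A play Expand with probability p. Expected payoff against Fight: (-9)p + 2(1−p) = −11p + 2; against Accommodate: 1p + (-3)(1−p) = 4p − 3.
Setting these equal: −11p + 2 = 4p − 3 ⇒ −15p = -5 ⇒ p = 1/3, and the value is (-11)·(1/3) + 2 = -5/3.
For Firm B: with q = P(Fight), equating Expand's and Cut's payoffs gives −10q + 1 = 5q − 3 ⇒ q = 4/15.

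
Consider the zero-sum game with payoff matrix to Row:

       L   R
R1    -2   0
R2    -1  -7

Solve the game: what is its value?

-7/4

Row minima: R1 → -2, R2 → -7; maximin = -2.
Column maxima: L → -1, R → 0; minimax = -1.
-2 ≠ -1, so there is no saddle point; optimal play is mixed.
Let Row play R1 with probability p. Expected payoff against L: (-2)p + (-1)(1−p) = −p − 1; against R: 0p + (-7)(1−p) = 7p − 7.
Setting these equal: −p − 1 = 7p − 7 ⇒ −8p = -6 ⇒ p = 3/4, and the value is (-1)·(3/4) − 1 = -7/4.
For Column: with q = P(L), equating R1's and R2's payoffs gives −2q = 6q − 7 ⇒ q = 7/8.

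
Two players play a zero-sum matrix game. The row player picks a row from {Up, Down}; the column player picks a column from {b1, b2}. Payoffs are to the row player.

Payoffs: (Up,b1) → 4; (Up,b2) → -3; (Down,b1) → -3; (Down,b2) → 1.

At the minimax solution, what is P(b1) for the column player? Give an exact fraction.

Row minima: Up → -3, Down → -3; maximin = -3.
Column maxima: b1 → 4, b2 → 1; minimax = 1.
-3 ≠ 1, so there is no saddle point; optimal play is mixed.
Let the row player play Up with probability p. Expected payoff against b1: 4p + (-3)(1−p) = 7p − 3; against b2: (-3)p + 1(1−p) = −4p + 1.
Setting these equal: 7p − 3 = −4p + 1 ⇒ 11p = 4 ⇒ p = 4/11, and the value is (7)·(4/11) − 3 = -5/11.
For the column player: with q = P(b1), equating Up's and Down's payoffs gives 7q − 3 = −4q + 1 ⇒ q = 4/11.

4/11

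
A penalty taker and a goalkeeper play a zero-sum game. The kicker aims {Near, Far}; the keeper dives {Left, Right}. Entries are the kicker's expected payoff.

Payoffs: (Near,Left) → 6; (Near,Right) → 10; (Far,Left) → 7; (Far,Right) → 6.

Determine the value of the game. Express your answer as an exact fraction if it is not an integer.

Row minima: Near → 6, Far → 6; maximin = 6.
Column maxima: Left → 7, Right → 10; minimax = 7.
6 ≠ 7, so there is no saddle point; optimal play is mixed.
Let the kicker play Near with probability p. Expected payoff against Left: 6p + 7(1−p) = −p + 7; against Right: 10p + 6(1−p) = 4p + 6.
Setting these equal: −p + 7 = 4p + 6 ⇒ −5p = -1 ⇒ p = 1/5, and the value is (-1)·(1/5) + 7 = 34/5.
For the keeper: with q = P(Left), equating Near's and Far's payoffs gives −4q + 10 = q + 6 ⇒ q = 4/5.

34/5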